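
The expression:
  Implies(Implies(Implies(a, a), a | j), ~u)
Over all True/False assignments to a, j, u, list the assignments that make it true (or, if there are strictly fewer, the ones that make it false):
is false only for:
  a=False, j=True, u=True;
  a=True, j=False, u=True;
  a=True, j=True, u=True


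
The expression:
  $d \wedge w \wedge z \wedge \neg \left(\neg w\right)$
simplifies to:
$d \wedge w \wedge z$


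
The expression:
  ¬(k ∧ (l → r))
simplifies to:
(l ∧ ¬r) ∨ ¬k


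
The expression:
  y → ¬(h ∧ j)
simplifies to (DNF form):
¬h ∨ ¬j ∨ ¬y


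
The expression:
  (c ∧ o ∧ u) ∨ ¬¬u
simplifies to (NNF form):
u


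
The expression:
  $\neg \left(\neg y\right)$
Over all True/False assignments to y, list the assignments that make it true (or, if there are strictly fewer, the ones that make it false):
is true only for:
  y=True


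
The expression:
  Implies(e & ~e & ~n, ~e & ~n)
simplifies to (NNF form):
True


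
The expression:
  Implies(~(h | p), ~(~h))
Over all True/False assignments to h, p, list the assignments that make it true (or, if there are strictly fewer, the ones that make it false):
is false only for:
  h=False, p=False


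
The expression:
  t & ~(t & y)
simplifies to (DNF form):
t & ~y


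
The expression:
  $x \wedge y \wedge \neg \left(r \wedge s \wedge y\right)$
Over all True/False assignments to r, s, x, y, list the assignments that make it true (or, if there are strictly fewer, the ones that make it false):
is true only for:
  r=False, s=False, x=True, y=True;
  r=False, s=True, x=True, y=True;
  r=True, s=False, x=True, y=True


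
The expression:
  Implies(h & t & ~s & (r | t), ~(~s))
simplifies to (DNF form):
s | ~h | ~t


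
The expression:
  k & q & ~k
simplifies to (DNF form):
False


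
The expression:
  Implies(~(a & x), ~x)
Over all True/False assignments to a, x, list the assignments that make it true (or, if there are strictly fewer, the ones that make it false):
is false only for:
  a=False, x=True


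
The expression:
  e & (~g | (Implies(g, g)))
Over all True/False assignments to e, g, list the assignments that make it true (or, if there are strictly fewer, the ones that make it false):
is true only for:
  e=True, g=False;
  e=True, g=True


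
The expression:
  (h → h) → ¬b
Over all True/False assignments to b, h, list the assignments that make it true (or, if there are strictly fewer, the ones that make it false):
is true only for:
  b=False, h=False;
  b=False, h=True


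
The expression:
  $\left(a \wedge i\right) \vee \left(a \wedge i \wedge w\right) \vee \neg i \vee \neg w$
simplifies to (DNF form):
$a \vee \neg i \vee \neg w$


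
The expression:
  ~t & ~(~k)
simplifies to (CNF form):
k & ~t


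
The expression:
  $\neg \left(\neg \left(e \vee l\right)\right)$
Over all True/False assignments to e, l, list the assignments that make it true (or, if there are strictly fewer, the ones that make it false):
is false only for:
  e=False, l=False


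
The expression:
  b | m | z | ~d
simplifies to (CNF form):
b | m | z | ~d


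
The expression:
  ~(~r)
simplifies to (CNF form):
r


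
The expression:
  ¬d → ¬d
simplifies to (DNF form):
True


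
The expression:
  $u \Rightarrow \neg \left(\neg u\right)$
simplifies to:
$\text{True}$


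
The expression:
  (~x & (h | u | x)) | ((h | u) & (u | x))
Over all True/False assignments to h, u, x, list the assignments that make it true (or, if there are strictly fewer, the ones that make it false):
is false only for:
  h=False, u=False, x=False;
  h=False, u=False, x=True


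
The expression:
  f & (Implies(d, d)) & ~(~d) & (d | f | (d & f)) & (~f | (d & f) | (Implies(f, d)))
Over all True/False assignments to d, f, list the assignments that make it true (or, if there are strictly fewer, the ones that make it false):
is true only for:
  d=True, f=True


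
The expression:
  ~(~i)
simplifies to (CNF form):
i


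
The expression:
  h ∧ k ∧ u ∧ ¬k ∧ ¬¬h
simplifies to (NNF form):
False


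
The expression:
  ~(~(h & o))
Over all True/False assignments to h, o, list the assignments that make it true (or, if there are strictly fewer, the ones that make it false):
is true only for:
  h=True, o=True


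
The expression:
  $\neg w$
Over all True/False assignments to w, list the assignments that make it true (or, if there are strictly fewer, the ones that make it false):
is true only for:
  w=False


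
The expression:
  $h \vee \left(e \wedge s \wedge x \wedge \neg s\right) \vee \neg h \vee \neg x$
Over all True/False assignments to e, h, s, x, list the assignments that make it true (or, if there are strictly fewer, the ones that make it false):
is always true.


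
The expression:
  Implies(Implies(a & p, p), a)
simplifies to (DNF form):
a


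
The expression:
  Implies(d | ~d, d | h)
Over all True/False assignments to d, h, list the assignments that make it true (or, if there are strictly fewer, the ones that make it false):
is false only for:
  d=False, h=False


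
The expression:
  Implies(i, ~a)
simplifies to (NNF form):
~a | ~i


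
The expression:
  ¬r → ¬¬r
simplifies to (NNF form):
r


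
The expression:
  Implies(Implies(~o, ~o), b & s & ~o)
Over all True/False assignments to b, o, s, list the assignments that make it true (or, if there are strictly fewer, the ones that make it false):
is true only for:
  b=True, o=False, s=True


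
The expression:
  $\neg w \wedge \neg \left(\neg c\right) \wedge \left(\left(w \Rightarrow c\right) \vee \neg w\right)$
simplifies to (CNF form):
$c \wedge \neg w$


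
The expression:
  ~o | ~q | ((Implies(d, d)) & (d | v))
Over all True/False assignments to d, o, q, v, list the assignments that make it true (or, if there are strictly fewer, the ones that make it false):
is false only for:
  d=False, o=True, q=True, v=False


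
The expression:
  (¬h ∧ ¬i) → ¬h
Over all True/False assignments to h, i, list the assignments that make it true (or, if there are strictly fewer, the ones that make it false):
is always true.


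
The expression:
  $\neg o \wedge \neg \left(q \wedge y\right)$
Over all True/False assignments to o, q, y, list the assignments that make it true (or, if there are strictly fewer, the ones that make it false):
is true only for:
  o=False, q=False, y=False;
  o=False, q=False, y=True;
  o=False, q=True, y=False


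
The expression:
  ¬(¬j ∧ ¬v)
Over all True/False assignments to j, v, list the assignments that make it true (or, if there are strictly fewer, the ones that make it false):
is false only for:
  j=False, v=False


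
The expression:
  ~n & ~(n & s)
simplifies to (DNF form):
~n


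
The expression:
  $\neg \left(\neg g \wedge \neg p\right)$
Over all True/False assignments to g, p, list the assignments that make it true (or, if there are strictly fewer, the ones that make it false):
is false only for:
  g=False, p=False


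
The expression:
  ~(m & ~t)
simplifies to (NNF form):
t | ~m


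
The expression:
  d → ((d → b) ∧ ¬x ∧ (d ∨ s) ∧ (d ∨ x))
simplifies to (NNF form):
(b ∧ ¬x) ∨ ¬d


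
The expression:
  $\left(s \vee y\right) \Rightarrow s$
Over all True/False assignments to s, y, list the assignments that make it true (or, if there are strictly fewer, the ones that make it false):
is false only for:
  s=False, y=True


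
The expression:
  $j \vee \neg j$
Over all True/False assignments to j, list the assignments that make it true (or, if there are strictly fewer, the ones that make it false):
is always true.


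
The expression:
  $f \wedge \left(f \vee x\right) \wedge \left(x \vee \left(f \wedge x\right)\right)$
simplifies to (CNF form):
$f \wedge x$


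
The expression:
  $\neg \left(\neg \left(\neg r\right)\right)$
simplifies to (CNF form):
$\neg r$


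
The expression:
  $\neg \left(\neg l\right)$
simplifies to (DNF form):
$l$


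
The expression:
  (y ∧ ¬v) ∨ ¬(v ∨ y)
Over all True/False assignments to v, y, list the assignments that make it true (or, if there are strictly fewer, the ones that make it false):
is true only for:
  v=False, y=False;
  v=False, y=True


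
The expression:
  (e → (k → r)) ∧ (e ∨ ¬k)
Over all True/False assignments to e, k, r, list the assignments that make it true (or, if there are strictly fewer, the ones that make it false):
is false only for:
  e=False, k=True, r=False;
  e=False, k=True, r=True;
  e=True, k=True, r=False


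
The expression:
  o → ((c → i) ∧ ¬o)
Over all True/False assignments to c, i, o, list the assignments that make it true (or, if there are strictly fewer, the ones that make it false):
is true only for:
  c=False, i=False, o=False;
  c=False, i=True, o=False;
  c=True, i=False, o=False;
  c=True, i=True, o=False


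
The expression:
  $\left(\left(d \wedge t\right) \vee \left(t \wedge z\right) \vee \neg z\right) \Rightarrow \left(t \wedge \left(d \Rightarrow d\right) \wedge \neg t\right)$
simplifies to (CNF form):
$z \wedge \neg t$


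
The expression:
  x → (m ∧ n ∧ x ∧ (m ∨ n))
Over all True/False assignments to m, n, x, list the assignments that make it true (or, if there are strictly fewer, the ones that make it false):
is false only for:
  m=False, n=False, x=True;
  m=False, n=True, x=True;
  m=True, n=False, x=True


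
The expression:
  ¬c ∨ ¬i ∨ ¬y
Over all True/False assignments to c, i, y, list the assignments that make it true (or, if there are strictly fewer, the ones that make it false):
is false only for:
  c=True, i=True, y=True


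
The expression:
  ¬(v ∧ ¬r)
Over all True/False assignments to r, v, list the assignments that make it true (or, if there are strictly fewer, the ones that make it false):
is false only for:
  r=False, v=True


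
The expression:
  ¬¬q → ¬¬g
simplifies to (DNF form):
g ∨ ¬q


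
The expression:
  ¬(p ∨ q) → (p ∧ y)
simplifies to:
p ∨ q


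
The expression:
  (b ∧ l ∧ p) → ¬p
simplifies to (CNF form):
¬b ∨ ¬l ∨ ¬p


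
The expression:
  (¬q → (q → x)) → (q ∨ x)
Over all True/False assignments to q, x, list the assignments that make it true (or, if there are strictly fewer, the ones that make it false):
is false only for:
  q=False, x=False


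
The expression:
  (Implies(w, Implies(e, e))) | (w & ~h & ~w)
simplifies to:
True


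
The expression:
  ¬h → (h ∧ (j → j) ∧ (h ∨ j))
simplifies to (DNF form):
h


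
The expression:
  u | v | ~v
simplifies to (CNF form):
True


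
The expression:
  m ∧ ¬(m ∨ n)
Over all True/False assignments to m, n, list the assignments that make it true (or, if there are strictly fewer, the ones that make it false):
is never true.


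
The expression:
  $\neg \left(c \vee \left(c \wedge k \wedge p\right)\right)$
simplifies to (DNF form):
$\neg c$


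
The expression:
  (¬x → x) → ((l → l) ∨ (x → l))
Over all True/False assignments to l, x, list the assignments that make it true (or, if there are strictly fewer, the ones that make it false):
is always true.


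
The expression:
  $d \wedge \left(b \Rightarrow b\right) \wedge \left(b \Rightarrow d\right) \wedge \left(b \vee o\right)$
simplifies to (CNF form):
$d \wedge \left(b \vee o\right)$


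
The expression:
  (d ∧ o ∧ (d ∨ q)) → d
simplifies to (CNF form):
True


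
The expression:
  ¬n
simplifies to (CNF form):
¬n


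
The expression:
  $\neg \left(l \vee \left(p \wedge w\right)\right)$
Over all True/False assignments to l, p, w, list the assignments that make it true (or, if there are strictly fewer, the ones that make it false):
is true only for:
  l=False, p=False, w=False;
  l=False, p=False, w=True;
  l=False, p=True, w=False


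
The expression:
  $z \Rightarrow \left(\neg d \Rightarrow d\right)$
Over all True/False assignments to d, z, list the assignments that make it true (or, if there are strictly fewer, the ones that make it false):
is false only for:
  d=False, z=True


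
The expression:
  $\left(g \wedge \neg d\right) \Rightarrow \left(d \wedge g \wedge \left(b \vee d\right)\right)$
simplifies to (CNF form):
$d \vee \neg g$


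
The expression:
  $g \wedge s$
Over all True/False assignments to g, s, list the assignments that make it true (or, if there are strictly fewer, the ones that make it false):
is true only for:
  g=True, s=True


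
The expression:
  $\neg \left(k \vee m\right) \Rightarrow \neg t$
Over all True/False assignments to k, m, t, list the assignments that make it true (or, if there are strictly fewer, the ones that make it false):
is false only for:
  k=False, m=False, t=True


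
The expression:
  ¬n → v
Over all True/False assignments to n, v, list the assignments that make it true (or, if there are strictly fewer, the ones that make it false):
is false only for:
  n=False, v=False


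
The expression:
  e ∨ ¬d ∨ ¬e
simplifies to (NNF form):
True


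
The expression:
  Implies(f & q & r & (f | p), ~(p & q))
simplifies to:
~f | ~p | ~q | ~r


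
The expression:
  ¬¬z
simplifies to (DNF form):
z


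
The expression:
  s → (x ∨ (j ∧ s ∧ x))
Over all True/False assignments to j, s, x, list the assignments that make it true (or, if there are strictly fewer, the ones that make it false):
is false only for:
  j=False, s=True, x=False;
  j=True, s=True, x=False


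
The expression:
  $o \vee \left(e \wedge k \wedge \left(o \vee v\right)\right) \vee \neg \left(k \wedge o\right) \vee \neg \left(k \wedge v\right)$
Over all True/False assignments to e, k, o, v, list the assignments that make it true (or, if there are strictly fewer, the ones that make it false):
is always true.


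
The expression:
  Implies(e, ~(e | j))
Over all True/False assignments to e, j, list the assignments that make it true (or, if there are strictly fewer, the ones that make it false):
is true only for:
  e=False, j=False;
  e=False, j=True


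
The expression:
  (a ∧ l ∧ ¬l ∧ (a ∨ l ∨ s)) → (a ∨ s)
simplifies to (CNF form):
True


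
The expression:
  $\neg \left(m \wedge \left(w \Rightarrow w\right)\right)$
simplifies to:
$\neg m$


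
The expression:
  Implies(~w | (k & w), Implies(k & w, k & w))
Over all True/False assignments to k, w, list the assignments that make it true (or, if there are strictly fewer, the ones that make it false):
is always true.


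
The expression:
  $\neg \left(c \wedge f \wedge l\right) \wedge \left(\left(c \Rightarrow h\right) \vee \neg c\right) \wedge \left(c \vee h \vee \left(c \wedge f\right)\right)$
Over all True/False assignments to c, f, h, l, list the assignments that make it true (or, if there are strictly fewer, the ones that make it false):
is true only for:
  c=False, f=False, h=True, l=False;
  c=False, f=False, h=True, l=True;
  c=False, f=True, h=True, l=False;
  c=False, f=True, h=True, l=True;
  c=True, f=False, h=True, l=False;
  c=True, f=False, h=True, l=True;
  c=True, f=True, h=True, l=False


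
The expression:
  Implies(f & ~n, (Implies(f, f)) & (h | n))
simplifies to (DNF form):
h | n | ~f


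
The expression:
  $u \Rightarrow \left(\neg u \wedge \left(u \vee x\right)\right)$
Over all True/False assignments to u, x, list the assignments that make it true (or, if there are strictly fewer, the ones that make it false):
is true only for:
  u=False, x=False;
  u=False, x=True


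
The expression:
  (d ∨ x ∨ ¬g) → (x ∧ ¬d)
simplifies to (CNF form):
¬d ∧ (g ∨ x)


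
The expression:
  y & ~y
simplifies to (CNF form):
False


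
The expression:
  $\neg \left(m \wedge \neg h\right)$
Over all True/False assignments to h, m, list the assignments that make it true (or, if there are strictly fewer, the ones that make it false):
is false only for:
  h=False, m=True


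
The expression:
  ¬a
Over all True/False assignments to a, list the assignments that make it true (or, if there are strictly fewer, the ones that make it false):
is true only for:
  a=False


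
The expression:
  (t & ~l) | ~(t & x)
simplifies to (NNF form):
~l | ~t | ~x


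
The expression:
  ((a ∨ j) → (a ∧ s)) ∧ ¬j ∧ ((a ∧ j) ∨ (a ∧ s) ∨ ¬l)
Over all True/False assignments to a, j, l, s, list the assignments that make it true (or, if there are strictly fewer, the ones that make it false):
is true only for:
  a=False, j=False, l=False, s=False;
  a=False, j=False, l=False, s=True;
  a=True, j=False, l=False, s=True;
  a=True, j=False, l=True, s=True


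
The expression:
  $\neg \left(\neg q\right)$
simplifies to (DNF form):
$q$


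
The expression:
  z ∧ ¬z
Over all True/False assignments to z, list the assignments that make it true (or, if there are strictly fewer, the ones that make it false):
is never true.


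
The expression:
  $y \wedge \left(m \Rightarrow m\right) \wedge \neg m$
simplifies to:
$y \wedge \neg m$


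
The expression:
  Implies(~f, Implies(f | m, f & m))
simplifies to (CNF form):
f | ~m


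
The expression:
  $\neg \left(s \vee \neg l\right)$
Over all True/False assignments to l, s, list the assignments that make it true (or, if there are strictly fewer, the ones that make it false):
is true only for:
  l=True, s=False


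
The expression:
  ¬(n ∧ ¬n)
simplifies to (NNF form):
True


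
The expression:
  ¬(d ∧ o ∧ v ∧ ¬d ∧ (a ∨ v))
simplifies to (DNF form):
True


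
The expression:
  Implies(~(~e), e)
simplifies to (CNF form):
True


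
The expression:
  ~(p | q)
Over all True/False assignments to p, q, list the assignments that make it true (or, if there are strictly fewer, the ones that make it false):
is true only for:
  p=False, q=False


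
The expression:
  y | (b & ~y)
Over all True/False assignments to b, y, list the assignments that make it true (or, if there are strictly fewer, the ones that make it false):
is false only for:
  b=False, y=False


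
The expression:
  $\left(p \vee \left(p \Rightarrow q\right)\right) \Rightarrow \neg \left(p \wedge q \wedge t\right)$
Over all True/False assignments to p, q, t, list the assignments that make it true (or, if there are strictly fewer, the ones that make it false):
is false only for:
  p=True, q=True, t=True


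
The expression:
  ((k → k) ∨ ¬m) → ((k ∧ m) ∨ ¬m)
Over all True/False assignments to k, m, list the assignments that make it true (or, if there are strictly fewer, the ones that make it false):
is false only for:
  k=False, m=True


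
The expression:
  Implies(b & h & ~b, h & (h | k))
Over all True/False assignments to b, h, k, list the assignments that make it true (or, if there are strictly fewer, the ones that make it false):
is always true.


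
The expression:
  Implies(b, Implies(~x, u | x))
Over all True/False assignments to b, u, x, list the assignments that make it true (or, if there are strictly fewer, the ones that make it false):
is false only for:
  b=True, u=False, x=False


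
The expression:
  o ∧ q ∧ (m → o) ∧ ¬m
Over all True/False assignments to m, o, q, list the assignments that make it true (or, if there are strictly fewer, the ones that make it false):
is true only for:
  m=False, o=True, q=True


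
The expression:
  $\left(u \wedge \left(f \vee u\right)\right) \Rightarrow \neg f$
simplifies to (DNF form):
$\neg f \vee \neg u$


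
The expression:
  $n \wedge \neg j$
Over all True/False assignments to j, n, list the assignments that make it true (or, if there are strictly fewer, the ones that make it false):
is true only for:
  j=False, n=True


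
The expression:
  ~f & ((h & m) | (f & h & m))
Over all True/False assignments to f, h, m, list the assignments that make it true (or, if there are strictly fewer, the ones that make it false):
is true only for:
  f=False, h=True, m=True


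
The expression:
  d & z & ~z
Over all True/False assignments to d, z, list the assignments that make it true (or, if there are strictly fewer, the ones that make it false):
is never true.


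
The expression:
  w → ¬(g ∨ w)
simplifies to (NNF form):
¬w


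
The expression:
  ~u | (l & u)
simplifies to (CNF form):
l | ~u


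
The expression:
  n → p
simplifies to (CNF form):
p ∨ ¬n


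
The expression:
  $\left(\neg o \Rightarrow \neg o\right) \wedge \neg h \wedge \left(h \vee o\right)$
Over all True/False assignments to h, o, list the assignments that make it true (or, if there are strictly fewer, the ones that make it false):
is true only for:
  h=False, o=True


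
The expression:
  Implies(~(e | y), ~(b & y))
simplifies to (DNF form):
True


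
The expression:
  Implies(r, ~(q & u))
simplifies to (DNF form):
~q | ~r | ~u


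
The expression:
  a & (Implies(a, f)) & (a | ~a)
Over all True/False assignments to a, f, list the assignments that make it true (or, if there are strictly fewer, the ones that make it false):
is true only for:
  a=True, f=True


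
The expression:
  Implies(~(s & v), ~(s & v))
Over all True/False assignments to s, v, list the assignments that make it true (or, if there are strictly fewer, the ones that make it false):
is always true.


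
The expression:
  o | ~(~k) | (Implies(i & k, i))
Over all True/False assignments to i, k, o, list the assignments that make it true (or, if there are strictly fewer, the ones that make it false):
is always true.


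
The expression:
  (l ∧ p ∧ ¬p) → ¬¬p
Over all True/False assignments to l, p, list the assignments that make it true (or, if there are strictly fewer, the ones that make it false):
is always true.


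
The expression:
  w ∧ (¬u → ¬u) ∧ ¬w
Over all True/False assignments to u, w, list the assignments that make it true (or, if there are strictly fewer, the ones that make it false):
is never true.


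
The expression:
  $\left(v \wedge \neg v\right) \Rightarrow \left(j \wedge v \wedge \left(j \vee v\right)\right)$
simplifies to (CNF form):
$\text{True}$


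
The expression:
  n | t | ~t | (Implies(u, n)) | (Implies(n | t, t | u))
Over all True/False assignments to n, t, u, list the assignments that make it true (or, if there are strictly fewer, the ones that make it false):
is always true.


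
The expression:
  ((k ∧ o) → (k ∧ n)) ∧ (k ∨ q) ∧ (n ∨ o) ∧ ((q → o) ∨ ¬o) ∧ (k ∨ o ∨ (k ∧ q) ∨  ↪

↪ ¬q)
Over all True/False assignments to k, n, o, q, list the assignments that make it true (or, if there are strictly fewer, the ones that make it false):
is true only for:
  k=False, n=False, o=True, q=True;
  k=False, n=True, o=True, q=True;
  k=True, n=True, o=False, q=False;
  k=True, n=True, o=False, q=True;
  k=True, n=True, o=True, q=False;
  k=True, n=True, o=True, q=True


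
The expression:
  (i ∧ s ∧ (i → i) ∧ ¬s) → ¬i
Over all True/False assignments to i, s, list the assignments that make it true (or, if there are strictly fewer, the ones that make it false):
is always true.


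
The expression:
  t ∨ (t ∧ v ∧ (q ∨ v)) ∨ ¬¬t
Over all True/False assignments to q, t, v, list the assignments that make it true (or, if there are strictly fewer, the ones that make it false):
is true only for:
  q=False, t=True, v=False;
  q=False, t=True, v=True;
  q=True, t=True, v=False;
  q=True, t=True, v=True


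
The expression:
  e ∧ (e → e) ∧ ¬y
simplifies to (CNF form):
e ∧ ¬y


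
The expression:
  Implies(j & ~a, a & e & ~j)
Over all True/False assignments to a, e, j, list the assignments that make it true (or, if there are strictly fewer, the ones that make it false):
is false only for:
  a=False, e=False, j=True;
  a=False, e=True, j=True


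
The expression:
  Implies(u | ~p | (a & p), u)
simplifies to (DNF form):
u | (p & ~a)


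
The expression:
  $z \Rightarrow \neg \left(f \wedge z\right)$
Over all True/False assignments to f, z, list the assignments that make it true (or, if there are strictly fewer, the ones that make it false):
is false only for:
  f=True, z=True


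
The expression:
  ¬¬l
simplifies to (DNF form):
l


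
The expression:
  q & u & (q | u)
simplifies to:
q & u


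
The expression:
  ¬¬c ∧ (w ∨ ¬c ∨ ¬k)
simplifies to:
c ∧ (w ∨ ¬k)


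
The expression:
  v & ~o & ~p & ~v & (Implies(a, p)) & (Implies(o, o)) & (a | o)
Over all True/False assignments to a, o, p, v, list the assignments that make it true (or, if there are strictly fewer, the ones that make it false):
is never true.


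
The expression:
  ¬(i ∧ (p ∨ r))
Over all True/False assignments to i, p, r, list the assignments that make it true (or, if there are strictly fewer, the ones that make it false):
is false only for:
  i=True, p=False, r=True;
  i=True, p=True, r=False;
  i=True, p=True, r=True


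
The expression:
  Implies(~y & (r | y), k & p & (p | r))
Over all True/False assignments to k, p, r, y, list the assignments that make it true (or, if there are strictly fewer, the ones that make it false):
is false only for:
  k=False, p=False, r=True, y=False;
  k=False, p=True, r=True, y=False;
  k=True, p=False, r=True, y=False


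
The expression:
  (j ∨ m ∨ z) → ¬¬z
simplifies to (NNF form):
z ∨ (¬j ∧ ¬m)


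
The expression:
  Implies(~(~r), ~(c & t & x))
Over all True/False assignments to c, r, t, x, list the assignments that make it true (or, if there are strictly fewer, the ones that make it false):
is false only for:
  c=True, r=True, t=True, x=True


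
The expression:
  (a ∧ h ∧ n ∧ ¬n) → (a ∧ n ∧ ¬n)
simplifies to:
True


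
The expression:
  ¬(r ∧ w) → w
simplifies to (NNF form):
w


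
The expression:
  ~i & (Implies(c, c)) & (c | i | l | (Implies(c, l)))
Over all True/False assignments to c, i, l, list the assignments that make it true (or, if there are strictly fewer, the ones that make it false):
is true only for:
  c=False, i=False, l=False;
  c=False, i=False, l=True;
  c=True, i=False, l=False;
  c=True, i=False, l=True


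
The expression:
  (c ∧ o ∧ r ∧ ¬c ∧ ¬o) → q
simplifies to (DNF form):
True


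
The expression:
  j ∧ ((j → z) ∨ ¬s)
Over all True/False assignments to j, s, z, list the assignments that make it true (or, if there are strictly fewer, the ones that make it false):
is true only for:
  j=True, s=False, z=False;
  j=True, s=False, z=True;
  j=True, s=True, z=True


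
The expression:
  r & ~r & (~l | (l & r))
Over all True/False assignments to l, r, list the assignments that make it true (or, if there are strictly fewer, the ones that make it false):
is never true.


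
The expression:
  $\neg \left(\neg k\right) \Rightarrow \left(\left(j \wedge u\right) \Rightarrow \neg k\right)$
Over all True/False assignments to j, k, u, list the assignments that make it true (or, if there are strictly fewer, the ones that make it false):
is false only for:
  j=True, k=True, u=True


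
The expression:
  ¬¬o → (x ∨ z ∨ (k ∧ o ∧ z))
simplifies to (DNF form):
x ∨ z ∨ ¬o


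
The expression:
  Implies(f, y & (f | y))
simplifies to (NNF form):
y | ~f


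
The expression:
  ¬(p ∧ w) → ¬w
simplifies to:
p ∨ ¬w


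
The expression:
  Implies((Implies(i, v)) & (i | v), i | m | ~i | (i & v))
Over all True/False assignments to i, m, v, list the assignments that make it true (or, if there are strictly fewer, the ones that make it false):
is always true.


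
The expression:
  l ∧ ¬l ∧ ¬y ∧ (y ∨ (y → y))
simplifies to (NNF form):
False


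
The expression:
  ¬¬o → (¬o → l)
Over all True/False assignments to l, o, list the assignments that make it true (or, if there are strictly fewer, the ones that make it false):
is always true.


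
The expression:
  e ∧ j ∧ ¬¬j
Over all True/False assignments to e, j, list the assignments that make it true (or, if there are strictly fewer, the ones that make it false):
is true only for:
  e=True, j=True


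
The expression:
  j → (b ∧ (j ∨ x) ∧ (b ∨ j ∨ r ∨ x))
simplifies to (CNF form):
b ∨ ¬j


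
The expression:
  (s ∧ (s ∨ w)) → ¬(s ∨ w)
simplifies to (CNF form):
¬s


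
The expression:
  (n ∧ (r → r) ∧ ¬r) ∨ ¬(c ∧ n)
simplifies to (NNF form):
¬c ∨ ¬n ∨ ¬r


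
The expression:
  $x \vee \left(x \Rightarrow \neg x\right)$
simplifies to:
$\text{True}$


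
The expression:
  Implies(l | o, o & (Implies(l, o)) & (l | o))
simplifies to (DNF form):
o | ~l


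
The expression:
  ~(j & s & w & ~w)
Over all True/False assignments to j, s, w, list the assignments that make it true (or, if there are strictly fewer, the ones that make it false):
is always true.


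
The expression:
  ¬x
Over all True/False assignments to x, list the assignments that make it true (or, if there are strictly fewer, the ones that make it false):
is true only for:
  x=False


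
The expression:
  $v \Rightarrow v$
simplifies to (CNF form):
$\text{True}$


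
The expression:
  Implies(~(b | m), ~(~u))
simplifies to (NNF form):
b | m | u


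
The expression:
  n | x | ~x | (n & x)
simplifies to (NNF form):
True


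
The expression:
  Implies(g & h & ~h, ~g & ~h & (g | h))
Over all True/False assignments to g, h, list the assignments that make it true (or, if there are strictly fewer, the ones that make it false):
is always true.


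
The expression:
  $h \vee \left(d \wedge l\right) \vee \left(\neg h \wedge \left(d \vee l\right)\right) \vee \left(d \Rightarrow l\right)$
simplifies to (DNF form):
$\text{True}$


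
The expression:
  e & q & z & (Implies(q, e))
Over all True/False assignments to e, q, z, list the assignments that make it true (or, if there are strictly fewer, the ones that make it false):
is true only for:
  e=True, q=True, z=True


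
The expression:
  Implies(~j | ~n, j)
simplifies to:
j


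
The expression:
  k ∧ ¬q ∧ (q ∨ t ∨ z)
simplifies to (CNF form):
k ∧ ¬q ∧ (t ∨ z)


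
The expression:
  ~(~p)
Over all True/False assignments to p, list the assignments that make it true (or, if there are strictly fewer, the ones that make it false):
is true only for:
  p=True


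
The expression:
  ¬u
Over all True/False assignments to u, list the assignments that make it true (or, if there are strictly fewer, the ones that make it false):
is true only for:
  u=False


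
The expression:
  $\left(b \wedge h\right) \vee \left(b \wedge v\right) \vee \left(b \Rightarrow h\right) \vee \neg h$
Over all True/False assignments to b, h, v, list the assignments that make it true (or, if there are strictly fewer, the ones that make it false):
is always true.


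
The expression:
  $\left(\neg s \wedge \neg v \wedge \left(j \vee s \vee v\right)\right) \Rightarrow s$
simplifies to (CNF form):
$s \vee v \vee \neg j$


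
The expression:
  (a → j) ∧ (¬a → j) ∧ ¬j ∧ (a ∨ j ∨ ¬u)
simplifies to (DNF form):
False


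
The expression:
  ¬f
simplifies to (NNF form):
¬f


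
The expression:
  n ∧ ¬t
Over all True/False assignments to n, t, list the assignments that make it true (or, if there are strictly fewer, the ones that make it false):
is true only for:
  n=True, t=False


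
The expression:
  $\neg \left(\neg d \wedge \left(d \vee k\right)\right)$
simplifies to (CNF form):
$d \vee \neg k$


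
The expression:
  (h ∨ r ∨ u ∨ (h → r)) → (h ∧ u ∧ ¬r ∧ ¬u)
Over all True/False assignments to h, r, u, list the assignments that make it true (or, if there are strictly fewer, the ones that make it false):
is never true.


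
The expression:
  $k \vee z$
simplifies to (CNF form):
$k \vee z$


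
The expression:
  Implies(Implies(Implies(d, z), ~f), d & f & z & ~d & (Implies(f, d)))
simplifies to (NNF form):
f & (z | ~d)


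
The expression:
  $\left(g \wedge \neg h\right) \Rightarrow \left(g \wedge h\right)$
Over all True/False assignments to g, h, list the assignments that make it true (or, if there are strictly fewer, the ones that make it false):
is false only for:
  g=True, h=False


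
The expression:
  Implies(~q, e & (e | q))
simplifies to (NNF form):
e | q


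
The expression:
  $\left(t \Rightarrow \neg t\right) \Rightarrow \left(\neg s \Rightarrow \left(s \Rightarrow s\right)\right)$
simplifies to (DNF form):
$\text{True}$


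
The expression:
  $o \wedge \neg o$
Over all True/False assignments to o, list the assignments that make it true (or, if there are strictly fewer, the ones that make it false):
is never true.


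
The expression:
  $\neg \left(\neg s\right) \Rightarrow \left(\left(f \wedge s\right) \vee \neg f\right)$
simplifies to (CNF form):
$\text{True}$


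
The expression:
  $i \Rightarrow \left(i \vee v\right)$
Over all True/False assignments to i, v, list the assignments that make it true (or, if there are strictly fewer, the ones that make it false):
is always true.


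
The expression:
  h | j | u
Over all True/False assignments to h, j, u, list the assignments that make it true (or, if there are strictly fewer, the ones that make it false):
is false only for:
  h=False, j=False, u=False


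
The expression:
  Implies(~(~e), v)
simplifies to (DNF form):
v | ~e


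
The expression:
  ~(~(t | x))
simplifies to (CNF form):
t | x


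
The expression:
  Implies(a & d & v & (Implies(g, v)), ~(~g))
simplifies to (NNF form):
g | ~a | ~d | ~v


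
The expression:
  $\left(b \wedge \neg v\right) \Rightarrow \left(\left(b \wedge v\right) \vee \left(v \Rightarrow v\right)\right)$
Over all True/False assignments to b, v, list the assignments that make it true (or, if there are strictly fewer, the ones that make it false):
is always true.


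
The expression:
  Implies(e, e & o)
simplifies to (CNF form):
o | ~e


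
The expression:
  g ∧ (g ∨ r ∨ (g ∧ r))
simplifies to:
g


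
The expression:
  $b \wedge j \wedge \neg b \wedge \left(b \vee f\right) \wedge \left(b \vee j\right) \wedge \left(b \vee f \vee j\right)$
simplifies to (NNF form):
$\text{False}$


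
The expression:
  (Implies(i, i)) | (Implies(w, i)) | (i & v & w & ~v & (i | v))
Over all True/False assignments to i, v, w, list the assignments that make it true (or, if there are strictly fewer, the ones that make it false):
is always true.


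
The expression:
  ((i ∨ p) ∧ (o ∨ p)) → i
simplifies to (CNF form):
i ∨ ¬p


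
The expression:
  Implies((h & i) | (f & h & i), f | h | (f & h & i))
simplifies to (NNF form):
True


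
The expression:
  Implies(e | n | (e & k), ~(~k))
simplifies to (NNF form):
k | (~e & ~n)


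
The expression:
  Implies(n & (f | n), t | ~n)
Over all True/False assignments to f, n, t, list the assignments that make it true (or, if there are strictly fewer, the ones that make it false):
is false only for:
  f=False, n=True, t=False;
  f=True, n=True, t=False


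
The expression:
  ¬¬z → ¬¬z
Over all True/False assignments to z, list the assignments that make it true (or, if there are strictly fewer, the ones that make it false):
is always true.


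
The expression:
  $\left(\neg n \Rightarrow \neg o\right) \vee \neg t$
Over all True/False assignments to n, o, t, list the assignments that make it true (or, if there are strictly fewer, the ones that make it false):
is false only for:
  n=False, o=True, t=True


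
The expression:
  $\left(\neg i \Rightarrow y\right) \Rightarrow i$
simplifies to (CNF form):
$i \vee \neg y$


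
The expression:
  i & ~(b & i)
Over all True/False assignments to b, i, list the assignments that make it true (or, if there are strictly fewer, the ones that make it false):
is true only for:
  b=False, i=True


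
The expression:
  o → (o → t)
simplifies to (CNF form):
t ∨ ¬o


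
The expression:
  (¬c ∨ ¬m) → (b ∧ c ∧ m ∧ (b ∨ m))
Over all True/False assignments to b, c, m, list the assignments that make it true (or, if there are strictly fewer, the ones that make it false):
is true only for:
  b=False, c=True, m=True;
  b=True, c=True, m=True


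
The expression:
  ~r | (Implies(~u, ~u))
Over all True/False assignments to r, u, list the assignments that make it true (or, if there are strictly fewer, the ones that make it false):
is always true.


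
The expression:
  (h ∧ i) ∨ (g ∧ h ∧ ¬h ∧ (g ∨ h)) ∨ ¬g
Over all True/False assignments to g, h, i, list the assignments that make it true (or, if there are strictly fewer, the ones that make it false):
is false only for:
  g=True, h=False, i=False;
  g=True, h=False, i=True;
  g=True, h=True, i=False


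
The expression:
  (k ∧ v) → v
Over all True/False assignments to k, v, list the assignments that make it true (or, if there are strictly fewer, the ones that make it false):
is always true.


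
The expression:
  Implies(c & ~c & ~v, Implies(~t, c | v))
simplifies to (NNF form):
True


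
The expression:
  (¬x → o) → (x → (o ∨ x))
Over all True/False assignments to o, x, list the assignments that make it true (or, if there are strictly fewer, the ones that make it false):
is always true.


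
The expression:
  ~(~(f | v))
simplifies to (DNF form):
f | v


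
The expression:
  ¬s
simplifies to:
¬s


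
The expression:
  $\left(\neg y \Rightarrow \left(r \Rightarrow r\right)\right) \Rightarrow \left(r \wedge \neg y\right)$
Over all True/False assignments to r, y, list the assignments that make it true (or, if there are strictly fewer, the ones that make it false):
is true only for:
  r=True, y=False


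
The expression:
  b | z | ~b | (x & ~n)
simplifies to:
True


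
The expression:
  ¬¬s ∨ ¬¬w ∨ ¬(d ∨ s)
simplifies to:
s ∨ w ∨ ¬d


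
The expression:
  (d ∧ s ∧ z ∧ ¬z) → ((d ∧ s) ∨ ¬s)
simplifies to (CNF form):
True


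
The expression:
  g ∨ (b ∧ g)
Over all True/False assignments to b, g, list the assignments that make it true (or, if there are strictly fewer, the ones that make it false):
is true only for:
  b=False, g=True;
  b=True, g=True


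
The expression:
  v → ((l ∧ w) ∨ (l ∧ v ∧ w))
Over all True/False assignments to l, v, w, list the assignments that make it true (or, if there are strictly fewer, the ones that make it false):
is false only for:
  l=False, v=True, w=False;
  l=False, v=True, w=True;
  l=True, v=True, w=False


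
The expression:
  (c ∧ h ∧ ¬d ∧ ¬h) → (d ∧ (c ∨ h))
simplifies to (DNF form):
True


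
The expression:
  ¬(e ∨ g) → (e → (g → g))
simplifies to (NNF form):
True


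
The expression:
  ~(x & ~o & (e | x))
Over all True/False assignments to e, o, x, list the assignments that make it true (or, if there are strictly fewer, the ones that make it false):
is false only for:
  e=False, o=False, x=True;
  e=True, o=False, x=True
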